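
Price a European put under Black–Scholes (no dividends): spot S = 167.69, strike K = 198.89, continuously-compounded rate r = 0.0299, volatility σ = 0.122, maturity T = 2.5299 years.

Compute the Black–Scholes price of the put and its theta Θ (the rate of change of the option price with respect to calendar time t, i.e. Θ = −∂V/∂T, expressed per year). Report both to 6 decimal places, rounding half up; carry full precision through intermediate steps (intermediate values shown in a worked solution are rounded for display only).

σ√T = 0.122·√2.5299 = 0.194049
d₁ = (ln(S/K) + (r+σ²/2)T) / (σ√T) = (ln(167.69/198.89) + (0.0299+0.122²/2)·2.5299) / 0.194049 = (-0.170635 + 0.094472) / 0.194049 = -0.392495
d₂ = d₁ − σ√T = -0.392495 − 0.194049 = -0.586544
e^{−rT} = e^{−0.0299·2.5299} = 0.927146
N(−d₁) = 0.652654,  N(−d₂) = 0.721245
Put price V = K·e^{−rT}·N(−d₂) − S·N(−d₁) = 132.997680 − 109.443528 = 23.554152
φ(d₁) = (1/√(2π))·e^{−d₁²/2} = 0.369367
Θ = −S·φ(d₁)·σ/(2√T) + r·K·e^{−rT}·N(−d₂) = −2.375436 + 3.976631 = 1.601195

price = 23.554152
Θ = 1.601195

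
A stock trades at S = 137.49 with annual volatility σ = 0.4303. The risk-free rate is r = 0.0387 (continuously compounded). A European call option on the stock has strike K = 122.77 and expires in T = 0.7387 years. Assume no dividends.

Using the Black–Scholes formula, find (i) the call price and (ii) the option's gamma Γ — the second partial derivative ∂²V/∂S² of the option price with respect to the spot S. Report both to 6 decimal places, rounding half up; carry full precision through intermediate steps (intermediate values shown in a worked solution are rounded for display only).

σ√T = 0.4303·√0.7387 = 0.369833
d₁ = (ln(S/K) + (r+σ²/2)T) / (σ√T) = (ln(137.49/122.77) + (0.0387+0.4303²/2)·0.7387) / 0.369833 = (0.113239 + 0.096976) / 0.369833 = 0.568404
d₂ = d₁ − σ√T = 0.568404 − 0.369833 = 0.198571
e^{−rT} = e^{−0.0387·0.7387} = 0.971817
N(d₁) = 0.715120,  N(d₂) = 0.578701
Call price V = S·N(d₁) − K·e^{−rT}·N(d₂) = 98.321790 − 69.044784 = 29.277006
φ(d₁) = (1/√(2π))·e^{−d₁²/2} = 0.339433
Γ = φ(d₁) / (S·σ·√T) = 0.006675

price = 29.277006
Γ = 0.006675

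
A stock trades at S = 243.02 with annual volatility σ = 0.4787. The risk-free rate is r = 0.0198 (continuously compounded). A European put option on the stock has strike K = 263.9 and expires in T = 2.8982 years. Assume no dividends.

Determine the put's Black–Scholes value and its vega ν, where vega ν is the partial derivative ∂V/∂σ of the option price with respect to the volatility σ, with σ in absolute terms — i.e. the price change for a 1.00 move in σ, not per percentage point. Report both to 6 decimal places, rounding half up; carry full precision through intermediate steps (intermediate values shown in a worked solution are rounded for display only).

σ√T = 0.4787·√2.8982 = 0.814944
d₁ = (ln(S/K) + (r+σ²/2)T) / (σ√T) = (ln(243.02/263.9) + (0.0198+0.4787²/2)·2.8982) / 0.814944 = (-0.082426 + 0.389451) / 0.814944 = 0.376743
d₂ = d₁ − σ√T = 0.376743 − 0.814944 = -0.438201
e^{−rT} = e^{−0.0198·2.8982} = 0.944231
N(−d₁) = 0.353182,  N(−d₂) = 0.669380
Put price V = K·e^{−rT}·N(−d₂) − S·N(−d₁) = 166.797720 − 85.830347 = 80.967372
φ(d₁) = (1/√(2π))·e^{−d₁²/2} = 0.371612
ν = S·φ(d₁)·√T = 153.743008

price = 80.967372
ν = 153.743008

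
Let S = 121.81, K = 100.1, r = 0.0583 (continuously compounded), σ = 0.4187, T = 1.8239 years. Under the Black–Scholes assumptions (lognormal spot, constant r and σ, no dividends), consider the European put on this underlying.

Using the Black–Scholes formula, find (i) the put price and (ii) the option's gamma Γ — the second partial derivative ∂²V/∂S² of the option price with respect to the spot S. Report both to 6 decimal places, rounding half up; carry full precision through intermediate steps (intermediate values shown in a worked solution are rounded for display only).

price = 10.853579
Γ = 0.004145

σ√T = 0.4187·√1.8239 = 0.565462
d₁ = (ln(S/K) + (r+σ²/2)T) / (σ√T) = (ln(121.81/100.1) + (0.0583+0.4187²/2)·1.8239) / 0.565462 = (0.196293 + 0.266207) / 0.565462 = 0.817915
d₂ = d₁ − σ√T = 0.817915 − 0.565462 = 0.252453
e^{−rT} = e^{−0.0583·1.8239} = 0.899125
N(−d₁) = 0.206703,  N(−d₂) = 0.400346
Put price V = K·e^{−rT}·N(−d₂) − S·N(−d₁) = 36.032060 − 25.178481 = 10.853579
φ(d₁) = (1/√(2π))·e^{−d₁²/2} = 0.285524
Γ = φ(d₁) / (S·σ·√T) = 0.004145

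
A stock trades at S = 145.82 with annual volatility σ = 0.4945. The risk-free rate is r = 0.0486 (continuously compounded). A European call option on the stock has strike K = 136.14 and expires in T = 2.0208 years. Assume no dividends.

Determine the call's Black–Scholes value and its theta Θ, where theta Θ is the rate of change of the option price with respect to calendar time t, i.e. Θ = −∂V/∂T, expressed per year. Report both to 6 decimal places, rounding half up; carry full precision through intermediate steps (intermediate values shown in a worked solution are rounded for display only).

price = 49.187673
Θ = -11.233782

σ√T = 0.4945·√2.0208 = 0.702956
d₁ = (ln(S/K) + (r+σ²/2)T) / (σ√T) = (ln(145.82/136.14) + (0.0486+0.4945²/2)·2.0208) / 0.702956 = (0.068689 + 0.345284) / 0.702956 = 0.588904
d₂ = d₁ − σ√T = 0.588904 − 0.702956 = -0.114052
e^{−rT} = e^{−0.0486·2.0208} = 0.906458
N(d₁) = 0.722037,  N(d₂) = 0.454598
Call price V = S·N(d₁) − K·e^{−rT}·N(d₂) = 105.287461 − 56.099789 = 49.187673
φ(d₁) = (1/√(2π))·e^{−d₁²/2} = 0.335430
Θ = −S·φ(d₁)·σ/(2√T) − r·K·e^{−rT}·N(d₂) = −8.507332 − 2.726450 = -11.233782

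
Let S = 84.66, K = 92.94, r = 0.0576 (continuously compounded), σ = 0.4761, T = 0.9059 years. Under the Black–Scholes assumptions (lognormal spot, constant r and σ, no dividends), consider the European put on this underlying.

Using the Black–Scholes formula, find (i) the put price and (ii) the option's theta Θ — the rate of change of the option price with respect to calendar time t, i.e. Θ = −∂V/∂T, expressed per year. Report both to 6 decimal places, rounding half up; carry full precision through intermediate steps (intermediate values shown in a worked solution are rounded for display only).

price = 17.333470
Θ = -5.196503

σ√T = 0.4761·√0.9059 = 0.453146
d₁ = (ln(S/K) + (r+σ²/2)T) / (σ√T) = (ln(84.66/92.94) + (0.0576+0.4761²/2)·0.9059) / 0.453146 = (-0.093311 + 0.154851) / 0.453146 = 0.135805
d₂ = d₁ − σ√T = 0.135805 − 0.453146 = -0.317341
e^{−rT} = e^{−0.0576·0.9059} = 0.949158
N(−d₁) = 0.445988,  N(−d₂) = 0.624507
Put price V = K·e^{−rT}·N(−d₂) − S·N(−d₁) = 55.090778 − 37.757308 = 17.333470
φ(d₁) = (1/√(2π))·e^{−d₁²/2} = 0.395280
Θ = −S·φ(d₁)·σ/(2√T) + r·K·e^{−rT}·N(−d₂) = −8.369731 + 3.173229 = -5.196503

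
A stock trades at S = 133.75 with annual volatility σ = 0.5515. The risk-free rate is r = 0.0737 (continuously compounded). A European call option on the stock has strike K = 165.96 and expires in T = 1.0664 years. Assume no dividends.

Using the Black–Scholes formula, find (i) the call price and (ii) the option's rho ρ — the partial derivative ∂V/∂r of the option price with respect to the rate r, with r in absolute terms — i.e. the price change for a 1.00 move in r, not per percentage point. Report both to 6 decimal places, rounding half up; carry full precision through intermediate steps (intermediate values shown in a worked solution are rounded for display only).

σ√T = 0.5515·√1.0664 = 0.569516
d₁ = (ln(S/K) + (r+σ²/2)T) / (σ√T) = (ln(133.75/165.96) + (0.0737+0.5515²/2)·1.0664) / 0.569516 = (-0.215774 + 0.240768) / 0.569516 = 0.043885
d₂ = d₁ − σ√T = 0.043885 − 0.569516 = -0.525630
e^{−rT} = e^{−0.0737·1.0664} = 0.924415
N(d₁) = 0.517502,  N(d₂) = 0.299573
Call price V = S·N(d₁) − K·e^{−rT}·N(d₂) = 69.215893 − 45.959212 = 23.256682
ρ = K·T·e^{−rT}·N(d₂) = 49.010903

price = 23.256682
ρ = 49.010903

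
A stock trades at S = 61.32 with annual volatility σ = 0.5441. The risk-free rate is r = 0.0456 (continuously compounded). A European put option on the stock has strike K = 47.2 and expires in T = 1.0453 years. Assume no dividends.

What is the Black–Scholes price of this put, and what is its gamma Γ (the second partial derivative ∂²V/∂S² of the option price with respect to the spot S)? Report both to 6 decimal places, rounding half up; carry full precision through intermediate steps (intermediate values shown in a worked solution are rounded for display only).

price = 5.183642
Γ = 0.008258

σ√T = 0.5441·√1.0453 = 0.556287
d₁ = (ln(S/K) + (r+σ²/2)T) / (σ√T) = (ln(61.32/47.2) + (0.0456+0.5441²/2)·1.0453) / 0.556287 = (0.261712 + 0.202393) / 0.556287 = 0.834291
d₂ = d₁ − σ√T = 0.834291 − 0.556287 = 0.278004
e^{−rT} = e^{−0.0456·1.0453} = 0.953452
N(−d₁) = 0.202058,  N(−d₂) = 0.390505
Put price V = K·e^{−rT}·N(−d₂) − S·N(−d₁) = 17.573867 − 12.390224 = 5.183642
φ(d₁) = (1/√(2π))·e^{−d₁²/2} = 0.281687
Γ = φ(d₁) / (S·σ·√T) = 0.008258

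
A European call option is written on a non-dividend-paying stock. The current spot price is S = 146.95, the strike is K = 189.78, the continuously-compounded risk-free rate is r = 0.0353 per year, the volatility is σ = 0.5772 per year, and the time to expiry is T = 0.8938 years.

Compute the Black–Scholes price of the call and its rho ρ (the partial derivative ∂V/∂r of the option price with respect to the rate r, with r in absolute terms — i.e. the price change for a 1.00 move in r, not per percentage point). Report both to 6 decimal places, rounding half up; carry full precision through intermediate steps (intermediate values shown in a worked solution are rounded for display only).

σ√T = 0.5772·√0.8938 = 0.545691
d₁ = (ln(S/K) + (r+σ²/2)T) / (σ√T) = (ln(146.95/189.78) + (0.0353+0.5772²/2)·0.8938) / 0.545691 = (-0.255773 + 0.180440) / 0.545691 = -0.138050
d₂ = d₁ − σ√T = -0.138050 − 0.545691 = -0.683741
e^{−rT} = e^{−0.0353·0.8938} = 0.968941
N(d₁) = 0.445100,  N(d₂) = 0.247069
Call price V = S·N(d₁) − K·e^{−rT}·N(d₂) = 65.407485 − 45.432518 = 19.974967
ρ = K·T·e^{−rT}·N(d₂) = 40.607584

price = 19.974967
ρ = 40.607584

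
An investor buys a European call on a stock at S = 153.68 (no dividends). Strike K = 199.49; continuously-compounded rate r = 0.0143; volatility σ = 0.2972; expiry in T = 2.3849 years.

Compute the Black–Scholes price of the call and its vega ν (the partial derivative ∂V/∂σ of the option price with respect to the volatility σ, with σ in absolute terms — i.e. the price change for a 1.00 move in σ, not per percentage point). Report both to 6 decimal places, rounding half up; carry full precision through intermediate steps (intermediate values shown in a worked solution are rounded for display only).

price = 15.561130
ν = 91.422885

σ√T = 0.2972·√2.3849 = 0.458970
d₁ = (ln(S/K) + (r+σ²/2)T) / (σ√T) = (ln(153.68/199.49) + (0.0143+0.2972²/2)·2.3849) / 0.458970 = (-0.260892 + 0.139431) / 0.458970 = -0.264638
d₂ = d₁ − σ√T = -0.264638 − 0.458970 = -0.723608
e^{−rT} = e^{−0.0143·2.3849} = 0.966471
N(d₁) = 0.395644,  N(d₂) = 0.234653
Call price V = S·N(d₁) − K·e^{−rT}·N(d₂) = 60.802571 − 45.241441 = 15.561130
φ(d₁) = (1/√(2π))·e^{−d₁²/2} = 0.385214
ν = S·φ(d₁)·√T = 91.422885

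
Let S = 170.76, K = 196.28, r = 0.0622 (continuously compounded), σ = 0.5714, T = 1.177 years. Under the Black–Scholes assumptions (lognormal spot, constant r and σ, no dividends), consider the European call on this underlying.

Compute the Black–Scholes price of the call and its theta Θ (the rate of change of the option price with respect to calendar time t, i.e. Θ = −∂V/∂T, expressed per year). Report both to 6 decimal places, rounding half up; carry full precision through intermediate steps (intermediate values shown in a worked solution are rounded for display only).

σ√T = 0.5714·√1.177 = 0.619910
d₁ = (ln(S/K) + (r+σ²/2)T) / (σ√T) = (ln(170.76/196.28) + (0.0622+0.5714²/2)·1.177) / 0.619910 = (-0.139283 + 0.265353) / 0.619910 = 0.203369
d₂ = d₁ − σ√T = 0.203369 − 0.619910 = -0.416541
e^{−rT} = e^{−0.0622·1.177} = 0.929406
N(d₁) = 0.580577,  N(d₂) = 0.338507
Call price V = S·N(d₁) − K·e^{−rT}·N(d₂) = 99.139261 − 61.751768 = 37.387493
φ(d₁) = (1/√(2π))·e^{−d₁²/2} = 0.390777
Θ = −S·φ(d₁)·σ/(2√T) − r·K·e^{−rT}·N(d₂) = −17.572650 − 3.840960 = -21.413610

price = 37.387493
Θ = -21.413610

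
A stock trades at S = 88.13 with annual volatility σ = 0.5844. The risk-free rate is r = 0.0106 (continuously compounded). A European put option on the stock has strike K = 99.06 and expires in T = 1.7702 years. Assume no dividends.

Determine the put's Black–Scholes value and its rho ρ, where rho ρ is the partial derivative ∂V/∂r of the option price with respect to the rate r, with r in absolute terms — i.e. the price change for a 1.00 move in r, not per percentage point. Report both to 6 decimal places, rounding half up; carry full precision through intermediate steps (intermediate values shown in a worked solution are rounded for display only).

σ√T = 0.5844·√1.7702 = 0.777538
d₁ = (ln(S/K) + (r+σ²/2)T) / (σ√T) = (ln(88.13/99.06) + (0.0106+0.5844²/2)·1.7702) / 0.777538 = (-0.116913 + 0.321046) / 0.777538 = 0.262539
d₂ = d₁ − σ√T = 0.262539 − 0.777538 = -0.514999
e^{−rT} = e^{−0.0106·1.7702} = 0.981411
N(−d₁) = 0.396453,  N(−d₂) = 0.696723
Put price V = K·e^{−rT}·N(−d₂) − S·N(−d₁) = 67.734413 − 34.939409 = 32.795004
ρ = −K·T·e^{−rT}·N(−d₂) = -119.903457

price = 32.795004
ρ = -119.903457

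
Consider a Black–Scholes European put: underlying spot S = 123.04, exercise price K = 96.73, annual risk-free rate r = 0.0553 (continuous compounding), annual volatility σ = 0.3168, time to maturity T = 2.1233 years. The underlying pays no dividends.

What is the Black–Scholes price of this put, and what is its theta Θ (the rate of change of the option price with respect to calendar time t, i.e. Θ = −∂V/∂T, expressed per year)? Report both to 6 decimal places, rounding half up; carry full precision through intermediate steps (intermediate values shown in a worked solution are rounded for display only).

σ√T = 0.3168·√2.1233 = 0.461627
d₁ = (ln(S/K) + (r+σ²/2)T) / (σ√T) = (ln(123.04/96.73) + (0.0553+0.3168²/2)·2.1233) / 0.461627 = (0.240586 + 0.223968) / 0.461627 = 1.006341
d₂ = d₁ − σ√T = 1.006341 − 0.461627 = 0.544715
e^{−rT} = e^{−0.0553·2.1233} = 0.889213
N(−d₁) = 0.157126,  N(−d₂) = 0.292975
Put price V = K·e^{−rT}·N(−d₂) − S·N(−d₁) = 25.199814 − 19.332745 = 5.867069
φ(d₁) = (1/√(2π))·e^{−d₁²/2} = 0.240436
Θ = −S·φ(d₁)·σ/(2√T) + r·K·e^{−rT}·N(−d₂) = −3.215851 + 1.393550 = -1.822301

price = 5.867069
Θ = -1.822301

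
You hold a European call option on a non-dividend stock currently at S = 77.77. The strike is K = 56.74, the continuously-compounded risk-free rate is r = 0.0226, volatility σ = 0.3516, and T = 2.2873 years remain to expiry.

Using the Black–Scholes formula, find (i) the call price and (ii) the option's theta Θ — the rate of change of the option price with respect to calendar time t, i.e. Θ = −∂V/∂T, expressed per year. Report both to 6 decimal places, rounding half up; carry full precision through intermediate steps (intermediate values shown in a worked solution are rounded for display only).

price = 28.791348
Θ = -3.092565

σ√T = 0.3516·√2.2873 = 0.531754
d₁ = (ln(S/K) + (r+σ²/2)T) / (σ√T) = (ln(77.77/56.74) + (0.0226+0.3516²/2)·2.2873) / 0.531754 = (0.315276 + 0.193074) / 0.531754 = 0.955988
d₂ = d₁ − σ√T = 0.955988 − 0.531754 = 0.424235
e^{−rT} = e^{−0.0226·2.2873} = 0.949620
N(d₁) = 0.830461,  N(d₂) = 0.664303
Call price V = S·N(d₁) − K·e^{−rT}·N(d₂) = 64.584948 − 35.793599 = 28.791348
φ(d₁) = (1/√(2π))·e^{−d₁²/2} = 0.252613
Θ = −S·φ(d₁)·σ/(2√T) − r·K·e^{−rT}·N(d₂) = −2.283629 − 0.808935 = -3.092565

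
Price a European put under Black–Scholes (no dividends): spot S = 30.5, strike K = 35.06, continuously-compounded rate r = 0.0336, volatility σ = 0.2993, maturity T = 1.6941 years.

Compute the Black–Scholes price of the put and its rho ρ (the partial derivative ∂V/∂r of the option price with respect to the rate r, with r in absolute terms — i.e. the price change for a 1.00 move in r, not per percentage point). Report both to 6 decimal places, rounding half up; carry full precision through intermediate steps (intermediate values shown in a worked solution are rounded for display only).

σ√T = 0.2993·√1.6941 = 0.389562
d₁ = (ln(S/K) + (r+σ²/2)T) / (σ√T) = (ln(30.5/35.06) + (0.0336+0.2993²/2)·1.6941) / 0.389562 = (-0.139334 + 0.132801) / 0.389562 = -0.016771
d₂ = d₁ − σ√T = -0.016771 − 0.389562 = -0.406333
e^{−rT} = e^{−0.0336·1.6941} = 0.944668
N(−d₁) = 0.506690,  N(−d₂) = 0.657751
Put price V = K·e^{−rT}·N(−d₂) − S·N(−d₁) = 21.784747 − 15.454054 = 6.330694
ρ = −K·T·e^{−rT}·N(−d₂) = -36.905541

price = 6.330694
ρ = -36.905541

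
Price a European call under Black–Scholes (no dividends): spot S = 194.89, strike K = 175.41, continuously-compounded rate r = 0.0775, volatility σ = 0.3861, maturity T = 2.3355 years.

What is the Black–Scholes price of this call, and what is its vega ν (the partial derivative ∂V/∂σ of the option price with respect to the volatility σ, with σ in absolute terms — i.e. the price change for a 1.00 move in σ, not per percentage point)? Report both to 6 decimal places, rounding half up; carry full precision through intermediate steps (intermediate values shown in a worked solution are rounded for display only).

price = 68.254045
ν = 87.637632

σ√T = 0.3861·√2.3355 = 0.590051
d₁ = (ln(S/K) + (r+σ²/2)T) / (σ√T) = (ln(194.89/175.41) + (0.0775+0.3861²/2)·2.3355) / 0.590051 = (0.105309 + 0.355081) / 0.590051 = 0.780255
d₂ = d₁ − σ√T = 0.780255 − 0.590051 = 0.190204
e^{−rT} = e^{−0.0775·2.3355} = 0.834434
N(d₁) = 0.782380,  N(d₂) = 0.575425
Call price V = S·N(d₁) − K·e^{−rT}·N(d₂) = 152.477986 − 84.223941 = 68.254045
φ(d₁) = (1/√(2π))·e^{−d₁²/2} = 0.294246
ν = S·φ(d₁)·√T = 87.637632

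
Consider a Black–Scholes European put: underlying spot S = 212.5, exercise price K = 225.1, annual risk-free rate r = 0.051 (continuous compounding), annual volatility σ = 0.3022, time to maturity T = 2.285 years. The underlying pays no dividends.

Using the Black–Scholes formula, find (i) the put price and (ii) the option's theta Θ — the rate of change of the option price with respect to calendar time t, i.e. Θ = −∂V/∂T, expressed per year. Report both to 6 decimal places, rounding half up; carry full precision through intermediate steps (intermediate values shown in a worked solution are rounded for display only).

price = 31.517494
Θ = -2.436574

σ√T = 0.3022·√2.285 = 0.456812
d₁ = (ln(S/K) + (r+σ²/2)T) / (σ√T) = (ln(212.5/225.1) + (0.051+0.3022²/2)·2.285) / 0.456812 = (-0.057603 + 0.220874) / 0.456812 = 0.357414
d₂ = d₁ − σ√T = 0.357414 − 0.456812 = -0.099398
e^{−rT} = e^{−0.051·2.285} = 0.889999
N(−d₁) = 0.360391,  N(−d₂) = 0.539589
Put price V = K·e^{−rT}·N(−d₂) − S·N(−d₁) = 108.100598 − 76.583104 = 31.517494
φ(d₁) = (1/√(2π))·e^{−d₁²/2} = 0.374258
Θ = −S·φ(d₁)·σ/(2√T) + r·K·e^{−rT}·N(−d₂) = −7.949705 + 5.513130 = -2.436574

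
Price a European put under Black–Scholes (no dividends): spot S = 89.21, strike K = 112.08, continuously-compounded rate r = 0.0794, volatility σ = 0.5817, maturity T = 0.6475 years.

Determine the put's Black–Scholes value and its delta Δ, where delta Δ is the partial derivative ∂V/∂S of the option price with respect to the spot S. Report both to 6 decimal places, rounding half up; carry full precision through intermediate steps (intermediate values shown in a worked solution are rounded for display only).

σ√T = 0.5817·√0.6475 = 0.468079
d₁ = (ln(S/K) + (r+σ²/2)T) / (σ√T) = (ln(89.21/112.08) + (0.0794+0.5817²/2)·0.6475) / 0.468079 = (-0.228220 + 0.160960) / 0.468079 = -0.143692
d₂ = d₁ − σ√T = -0.143692 − 0.468079 = -0.611771
e^{−rT} = e^{−0.0794·0.6475} = 0.949888
N(−d₁) = 0.557128,  N(−d₂) = 0.729655
Put price V = K·e^{−rT}·N(−d₂) − S·N(−d₁) = 77.681610 − 49.701419 = 27.980191
Δ = −N(−d₁) = -0.557128

price = 27.980191
Δ = -0.557128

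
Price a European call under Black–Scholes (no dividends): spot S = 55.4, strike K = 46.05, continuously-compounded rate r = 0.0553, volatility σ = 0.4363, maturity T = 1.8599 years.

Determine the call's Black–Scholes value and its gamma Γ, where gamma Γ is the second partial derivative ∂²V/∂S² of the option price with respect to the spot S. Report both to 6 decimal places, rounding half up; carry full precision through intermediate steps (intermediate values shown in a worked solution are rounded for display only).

σ√T = 0.4363·√1.8599 = 0.595018
d₁ = (ln(S/K) + (r+σ²/2)T) / (σ√T) = (ln(55.4/46.05) + (0.0553+0.4363²/2)·1.8599) / 0.595018 = (0.184852 + 0.279876) / 0.595018 = 0.781031
d₂ = d₁ − σ√T = 0.781031 − 0.595018 = 0.186013
e^{−rT} = e^{−0.0553·1.8599} = 0.902260
N(d₁) = 0.782608,  N(d₂) = 0.573783
Call price V = S·N(d₁) − K·e^{−rT}·N(d₂) = 43.356477 − 23.840145 = 19.516332
φ(d₁) = (1/√(2π))·e^{−d₁²/2} = 0.294068
Γ = φ(d₁) / (S·σ·√T) = 0.008921

price = 19.516332
Γ = 0.008921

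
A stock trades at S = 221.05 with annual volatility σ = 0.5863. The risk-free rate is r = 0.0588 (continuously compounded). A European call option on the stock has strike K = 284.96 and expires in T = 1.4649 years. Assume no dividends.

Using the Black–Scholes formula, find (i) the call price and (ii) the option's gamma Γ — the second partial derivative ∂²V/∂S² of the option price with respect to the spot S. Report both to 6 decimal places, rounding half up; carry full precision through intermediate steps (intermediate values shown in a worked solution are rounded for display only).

σ√T = 0.5863·√1.4649 = 0.709617
d₁ = (ln(S/K) + (r+σ²/2)T) / (σ√T) = (ln(221.05/284.96) + (0.0588+0.5863²/2)·1.4649) / 0.709617 = (-0.253960 + 0.337914) / 0.709617 = 0.118309
d₂ = d₁ − σ√T = 0.118309 − 0.709617 = -0.591308
e^{−rT} = e^{−0.0588·1.4649} = 0.917469
N(d₁) = 0.547089,  N(d₂) = 0.277157
Call price V = S·N(d₁) − K·e^{−rT}·N(d₂) = 120.933952 − 72.460545 = 48.473407
φ(d₁) = (1/√(2π))·e^{−d₁²/2} = 0.396160
Γ = φ(d₁) / (S·σ·√T) = 0.002526

price = 48.473407
Γ = 0.002526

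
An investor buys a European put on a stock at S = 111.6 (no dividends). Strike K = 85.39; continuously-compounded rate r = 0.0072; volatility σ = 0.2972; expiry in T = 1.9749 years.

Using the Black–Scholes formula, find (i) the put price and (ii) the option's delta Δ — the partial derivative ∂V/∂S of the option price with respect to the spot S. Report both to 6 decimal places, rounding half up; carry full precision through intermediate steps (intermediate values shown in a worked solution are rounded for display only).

price = 5.960238
Δ = -0.188399

σ√T = 0.2972·√1.9749 = 0.417659
d₁ = (ln(S/K) + (r+σ²/2)T) / (σ√T) = (ln(111.6/85.39) + (0.0072+0.2972²/2)·1.9749) / 0.417659 = (0.267692 + 0.101439) / 0.417659 = 0.883810
d₂ = d₁ − σ√T = 0.883810 − 0.417659 = 0.466151
e^{−rT} = e^{−0.0072·1.9749} = 0.985881
N(−d₁) = 0.188399,  N(−d₂) = 0.320554
Put price V = K·e^{−rT}·N(−d₂) − S·N(−d₁) = 26.985620 − 21.025382 = 5.960238
Δ = −N(−d₁) = -0.188399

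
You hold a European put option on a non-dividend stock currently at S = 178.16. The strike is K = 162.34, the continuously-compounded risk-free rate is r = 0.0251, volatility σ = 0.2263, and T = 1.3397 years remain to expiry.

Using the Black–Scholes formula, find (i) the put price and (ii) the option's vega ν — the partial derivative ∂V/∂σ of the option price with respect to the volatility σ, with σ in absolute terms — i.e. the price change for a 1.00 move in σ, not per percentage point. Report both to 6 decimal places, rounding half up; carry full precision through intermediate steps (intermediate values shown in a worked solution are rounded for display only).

price = 8.852287
ν = 68.118506

σ√T = 0.2263·√1.3397 = 0.261932
d₁ = (ln(S/K) + (r+σ²/2)T) / (σ√T) = (ln(178.16/162.34) + (0.0251+0.2263²/2)·1.3397) / 0.261932 = (0.092989 + 0.067931) / 0.261932 = 0.614357
d₂ = d₁ − σ√T = 0.614357 − 0.261932 = 0.352425
e^{−rT} = e^{−0.0251·1.3397} = 0.966933
N(−d₁) = 0.269490,  N(−d₂) = 0.362260
Put price V = K·e^{−rT}·N(−d₂) − S·N(−d₁) = 56.864561 − 48.012274 = 8.852287
φ(d₁) = (1/√(2π))·e^{−d₁²/2} = 0.330332
ν = S·φ(d₁)·√T = 68.118506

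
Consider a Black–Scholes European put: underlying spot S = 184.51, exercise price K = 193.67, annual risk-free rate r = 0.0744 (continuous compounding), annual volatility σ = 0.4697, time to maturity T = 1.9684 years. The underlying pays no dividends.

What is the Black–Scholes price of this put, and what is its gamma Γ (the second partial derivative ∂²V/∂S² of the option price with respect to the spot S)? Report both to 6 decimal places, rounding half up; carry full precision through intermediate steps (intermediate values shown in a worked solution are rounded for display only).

σ√T = 0.4697·√1.9684 = 0.658988
d₁ = (ln(S/K) + (r+σ²/2)T) / (σ√T) = (ln(184.51/193.67) + (0.0744+0.4697²/2)·1.9684) / 0.658988 = (-0.048452 + 0.363581) / 0.658988 = 0.478202
d₂ = d₁ − σ√T = 0.478202 − 0.658988 = -0.180785
e^{−rT} = e^{−0.0744·1.9684} = 0.863770
N(−d₁) = 0.316253,  N(−d₂) = 0.571732
Put price V = K·e^{−rT}·N(−d₂) − S·N(−d₁) = 95.642934 − 58.351873 = 37.291060
φ(d₁) = (1/√(2π))·e^{−d₁²/2} = 0.355839
Γ = φ(d₁) / (S·σ·√T) = 0.002927

price = 37.291060
Γ = 0.002927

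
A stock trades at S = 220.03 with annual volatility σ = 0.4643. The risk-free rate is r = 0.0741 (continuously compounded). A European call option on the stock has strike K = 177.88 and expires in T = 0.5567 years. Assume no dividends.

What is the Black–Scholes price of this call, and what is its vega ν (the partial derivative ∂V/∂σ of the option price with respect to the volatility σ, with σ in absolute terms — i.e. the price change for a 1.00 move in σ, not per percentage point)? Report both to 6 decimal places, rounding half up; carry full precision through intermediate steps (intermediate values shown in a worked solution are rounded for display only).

price = 58.329570
ν = 43.441339

σ√T = 0.4643·√0.5567 = 0.346425
d₁ = (ln(S/K) + (r+σ²/2)T) / (σ√T) = (ln(220.03/177.88) + (0.0741+0.4643²/2)·0.5567) / 0.346425 = (0.212655 + 0.101257) / 0.346425 = 0.906145
d₂ = d₁ − σ√T = 0.906145 − 0.346425 = 0.559720
e^{−rT} = e^{−0.0741·0.5567} = 0.959588
N(d₁) = 0.817570,  N(d₂) = 0.712165
Call price V = S·N(d₁) − K·e^{−rT}·N(d₂) = 179.890031 − 121.560460 = 58.329570
φ(d₁) = (1/√(2π))·e^{−d₁²/2} = 0.264613
ν = S·φ(d₁)·√T = 43.441339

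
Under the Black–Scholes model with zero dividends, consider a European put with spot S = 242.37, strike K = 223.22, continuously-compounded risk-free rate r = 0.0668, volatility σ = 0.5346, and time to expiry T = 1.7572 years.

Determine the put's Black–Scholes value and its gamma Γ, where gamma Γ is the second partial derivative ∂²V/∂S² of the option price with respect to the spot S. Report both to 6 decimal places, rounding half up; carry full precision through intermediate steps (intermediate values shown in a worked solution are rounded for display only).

σ√T = 0.5346·√1.7572 = 0.708663
d₁ = (ln(S/K) + (r+σ²/2)T) / (σ√T) = (ln(242.37/223.22) + (0.0668+0.5346²/2)·1.7572) / 0.708663 = (0.082308 + 0.368482) / 0.708663 = 0.636114
d₂ = d₁ − σ√T = 0.636114 − 0.708663 = -0.072549
e^{−rT} = e^{−0.0668·1.7572} = 0.889246
N(−d₁) = 0.262351,  N(−d₂) = 0.528917
Put price V = K·e^{−rT}·N(−d₂) − S·N(−d₁) = 104.988839 − 63.586054 = 41.402786
φ(d₁) = (1/√(2π))·e^{−d₁²/2} = 0.325869
Γ = φ(d₁) / (S·σ·√T) = 0.001897

price = 41.402786
Γ = 0.001897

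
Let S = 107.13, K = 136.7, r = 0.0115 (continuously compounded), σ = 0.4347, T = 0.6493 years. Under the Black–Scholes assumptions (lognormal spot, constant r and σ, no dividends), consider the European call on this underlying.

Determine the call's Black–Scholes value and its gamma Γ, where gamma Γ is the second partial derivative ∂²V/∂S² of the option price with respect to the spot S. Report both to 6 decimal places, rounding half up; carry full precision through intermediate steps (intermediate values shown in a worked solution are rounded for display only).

price = 6.244637
Γ = 0.009385

σ√T = 0.4347·√0.6493 = 0.350278
d₁ = (ln(S/K) + (r+σ²/2)T) / (σ√T) = (ln(107.13/136.7) + (0.0115+0.4347²/2)·0.6493) / 0.350278 = (-0.243746 + 0.068814) / 0.350278 = -0.499408
d₂ = d₁ − σ√T = -0.499408 − 0.350278 = -0.849686
e^{−rT} = e^{−0.0115·0.6493} = 0.992561
N(d₁) = 0.308746,  N(d₂) = 0.197750
Call price V = S·N(d₁) − K·e^{−rT}·N(d₂) = 33.075945 − 26.831308 = 6.244637
φ(d₁) = (1/√(2π))·e^{−d₁²/2} = 0.352169
Γ = φ(d₁) / (S·σ·√T) = 0.009385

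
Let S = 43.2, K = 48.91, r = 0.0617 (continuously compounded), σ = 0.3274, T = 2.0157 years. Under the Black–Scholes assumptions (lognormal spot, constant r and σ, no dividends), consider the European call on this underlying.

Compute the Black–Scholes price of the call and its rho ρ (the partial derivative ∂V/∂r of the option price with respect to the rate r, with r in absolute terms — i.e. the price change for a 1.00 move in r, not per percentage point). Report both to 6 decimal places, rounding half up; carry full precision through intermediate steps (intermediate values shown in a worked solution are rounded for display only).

price = 7.943444
ρ = 35.545815

σ√T = 0.3274·√2.0157 = 0.464827
d₁ = (ln(S/K) + (r+σ²/2)T) / (σ√T) = (ln(43.2/48.91) + (0.0617+0.3274²/2)·2.0157) / 0.464827 = (-0.124141 + 0.232401) / 0.464827 = 0.232903
d₂ = d₁ − σ√T = 0.232903 − 0.464827 = -0.231925
e^{−rT} = e^{−0.0617·2.0157} = 0.883054
N(d₁) = 0.592082,  N(d₂) = 0.408298
Call price V = S·N(d₁) − K·e^{−rT}·N(d₂) = 25.577921 − 17.634477 = 7.943444
ρ = K·T·e^{−rT}·N(d₂) = 35.545815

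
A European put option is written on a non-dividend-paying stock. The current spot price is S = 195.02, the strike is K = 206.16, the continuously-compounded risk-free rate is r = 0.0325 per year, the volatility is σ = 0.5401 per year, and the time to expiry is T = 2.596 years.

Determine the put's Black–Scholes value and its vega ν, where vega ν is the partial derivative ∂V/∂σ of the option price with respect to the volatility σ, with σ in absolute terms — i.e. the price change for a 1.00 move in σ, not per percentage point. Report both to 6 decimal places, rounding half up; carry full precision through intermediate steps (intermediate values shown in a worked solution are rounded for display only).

σ√T = 0.5401·√2.596 = 0.870215
d₁ = (ln(S/K) + (r+σ²/2)T) / (σ√T) = (ln(195.02/206.16) + (0.0325+0.5401²/2)·2.596) / 0.870215 = (-0.055550 + 0.463007) / 0.870215 = 0.468225
d₂ = d₁ − σ√T = 0.468225 − 0.870215 = -0.401990
e^{−rT} = e^{−0.0325·2.596} = 0.919091
N(−d₁) = 0.319812,  N(−d₂) = 0.656154
Put price V = K·e^{−rT}·N(−d₂) − S·N(−d₁) = 124.327985 − 62.369693 = 61.958292
φ(d₁) = (1/√(2π))·e^{−d₁²/2} = 0.357523
ν = S·φ(d₁)·√T = 112.340234

price = 61.958292
ν = 112.340234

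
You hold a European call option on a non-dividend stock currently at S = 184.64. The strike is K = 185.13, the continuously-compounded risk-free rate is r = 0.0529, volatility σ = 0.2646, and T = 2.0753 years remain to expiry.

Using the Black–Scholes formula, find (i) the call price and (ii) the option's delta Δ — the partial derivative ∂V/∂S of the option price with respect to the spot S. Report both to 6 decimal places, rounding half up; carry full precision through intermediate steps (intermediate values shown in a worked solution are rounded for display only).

price = 36.896115
Δ = 0.681410

σ√T = 0.2646·√2.0753 = 0.381180
d₁ = (ln(S/K) + (r+σ²/2)T) / (σ√T) = (ln(184.64/185.13) + (0.0529+0.2646²/2)·2.0753) / 0.381180 = (-0.002650 + 0.182433) / 0.381180 = 0.471646
d₂ = d₁ − σ√T = 0.471646 − 0.381180 = 0.090466
e^{−rT} = e^{−0.0529·2.0753} = 0.896028
N(d₁) = 0.681410,  N(d₂) = 0.536042
Call price V = S·N(d₁) − K·e^{−rT}·N(d₂) = 125.815613 − 88.919498 = 36.896115
Δ = N(d₁) = 0.681410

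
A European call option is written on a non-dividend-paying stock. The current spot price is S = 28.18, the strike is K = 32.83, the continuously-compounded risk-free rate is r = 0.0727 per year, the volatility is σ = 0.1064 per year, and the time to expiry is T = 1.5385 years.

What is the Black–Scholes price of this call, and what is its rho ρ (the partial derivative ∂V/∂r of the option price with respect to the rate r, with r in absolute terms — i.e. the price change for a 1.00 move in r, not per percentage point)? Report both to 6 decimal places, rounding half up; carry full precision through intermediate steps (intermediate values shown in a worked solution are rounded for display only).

price = 0.997512
ρ = 15.967758

σ√T = 0.1064·√1.5385 = 0.131975
d₁ = (ln(S/K) + (r+σ²/2)T) / (σ√T) = (ln(28.18/32.83) + (0.0727+0.1064²/2)·1.5385) / 0.131975 = (-0.152730 + 0.120558) / 0.131975 = -0.243779
d₂ = d₁ − σ√T = -0.243779 − 0.131975 = -0.375754
e^{−rT} = e^{−0.0727·1.5385} = 0.894179
N(d₁) = 0.403701,  N(d₂) = 0.353550
Call price V = S·N(d₁) − K·e^{−rT}·N(d₂) = 11.376295 − 10.378783 = 0.997512
ρ = K·T·e^{−rT}·N(d₂) = 15.967758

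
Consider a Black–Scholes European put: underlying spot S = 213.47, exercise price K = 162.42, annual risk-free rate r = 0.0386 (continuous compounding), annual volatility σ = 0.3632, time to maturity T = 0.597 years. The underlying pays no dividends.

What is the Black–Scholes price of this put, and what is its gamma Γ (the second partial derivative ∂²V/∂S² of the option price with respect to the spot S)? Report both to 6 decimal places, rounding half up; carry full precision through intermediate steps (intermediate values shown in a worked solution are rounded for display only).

price = 3.839227
Γ = 0.003256

σ√T = 0.3632·√0.597 = 0.280629
d₁ = (ln(S/K) + (r+σ²/2)T) / (σ√T) = (ln(213.47/162.42) + (0.0386+0.3632²/2)·0.597) / 0.280629 = (0.273311 + 0.062421) / 0.280629 = 1.196352
d₂ = d₁ − σ√T = 1.196352 − 0.280629 = 0.915722
e^{−rT} = e^{−0.0386·0.597} = 0.977219
N(−d₁) = 0.115780,  N(−d₂) = 0.179906
Put price V = K·e^{−rT}·N(−d₂) − S·N(−d₁) = 28.554713 − 24.715486 = 3.839227
φ(d₁) = (1/√(2π))·e^{−d₁²/2} = 0.195037
Γ = φ(d₁) / (S·σ·√T) = 0.003256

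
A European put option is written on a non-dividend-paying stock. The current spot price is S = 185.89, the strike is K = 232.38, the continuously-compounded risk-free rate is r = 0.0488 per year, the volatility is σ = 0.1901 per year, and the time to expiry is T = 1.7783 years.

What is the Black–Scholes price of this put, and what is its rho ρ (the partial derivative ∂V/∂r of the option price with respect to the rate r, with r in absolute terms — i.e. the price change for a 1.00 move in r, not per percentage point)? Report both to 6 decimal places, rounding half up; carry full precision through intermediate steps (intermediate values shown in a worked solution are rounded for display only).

σ√T = 0.1901·√1.7783 = 0.253504
d₁ = (ln(S/K) + (r+σ²/2)T) / (σ√T) = (ln(185.89/232.38) + (0.0488+0.1901²/2)·1.7783) / 0.253504 = (-0.223219 + 0.118913) / 0.253504 = -0.411456
d₂ = d₁ − σ√T = -0.411456 − 0.253504 = -0.664960
e^{−rT} = e^{−0.0488·1.7783} = 0.916878
N(−d₁) = 0.659631,  N(−d₂) = 0.746962
Put price V = K·e^{−rT}·N(−d₂) − S·N(−d₁) = 159.150752 − 122.618792 = 36.531961
ρ = −K·T·e^{−rT}·N(−d₂) = -283.017783

price = 36.531961
ρ = -283.017783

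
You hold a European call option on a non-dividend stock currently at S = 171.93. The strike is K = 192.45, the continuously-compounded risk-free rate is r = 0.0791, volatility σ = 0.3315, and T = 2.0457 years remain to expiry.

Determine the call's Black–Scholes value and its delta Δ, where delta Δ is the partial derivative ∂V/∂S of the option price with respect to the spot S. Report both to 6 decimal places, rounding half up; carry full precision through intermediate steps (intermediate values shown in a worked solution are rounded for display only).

σ√T = 0.3315·√2.0457 = 0.474138
d₁ = (ln(S/K) + (r+σ²/2)T) / (σ√T) = (ln(171.93/192.45) + (0.0791+0.3315²/2)·2.0457) / 0.474138 = (-0.112749 + 0.274218) / 0.474138 = 0.340553
d₂ = d₁ − σ√T = 0.340553 − 0.474138 = -0.133584
e^{−rT} = e^{−0.0791·2.0457} = 0.850599
N(d₁) = 0.633280,  N(d₂) = 0.446866
Call price V = S·N(d₁) − K·e^{−rT}·N(d₂) = 108.879844 − 73.150881 = 35.728963
Δ = N(d₁) = 0.633280

price = 35.728963
Δ = 0.633280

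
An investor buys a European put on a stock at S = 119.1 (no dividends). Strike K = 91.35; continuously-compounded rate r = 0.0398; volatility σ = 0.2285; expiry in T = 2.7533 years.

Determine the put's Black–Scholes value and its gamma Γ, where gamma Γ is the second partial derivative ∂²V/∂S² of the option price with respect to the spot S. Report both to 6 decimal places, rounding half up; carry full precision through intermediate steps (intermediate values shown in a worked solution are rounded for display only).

price = 3.151318
Γ = 0.004413

σ√T = 0.2285·√2.7533 = 0.379152
d₁ = (ln(S/K) + (r+σ²/2)T) / (σ√T) = (ln(119.1/91.35) + (0.0398+0.2285²/2)·2.7533) / 0.379152 = (0.265265 + 0.181459) / 0.379152 = 1.178221
d₂ = d₁ − σ√T = 1.178221 − 0.379152 = 0.799070
e^{−rT} = e^{−0.0398·2.7533} = 0.896209
N(−d₁) = 0.119354,  N(−d₂) = 0.212125
Put price V = K·e^{−rT}·N(−d₂) − S·N(−d₁) = 17.366406 − 14.215088 = 3.151318
φ(d₁) = (1/√(2π))·e^{−d₁²/2} = 0.199281
Γ = φ(d₁) / (S·σ·√T) = 0.004413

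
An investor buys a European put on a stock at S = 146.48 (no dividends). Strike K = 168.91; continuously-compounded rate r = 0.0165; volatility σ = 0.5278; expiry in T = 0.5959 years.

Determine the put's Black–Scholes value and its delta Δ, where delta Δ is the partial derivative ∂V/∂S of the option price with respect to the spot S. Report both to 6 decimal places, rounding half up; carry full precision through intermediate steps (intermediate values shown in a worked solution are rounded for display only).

price = 37.020740
Δ = -0.548489

σ√T = 0.5278·√0.5959 = 0.407433
d₁ = (ln(S/K) + (r+σ²/2)T) / (σ√T) = (ln(146.48/168.91) + (0.0165+0.5278²/2)·0.5959) / 0.407433 = (-0.142477 + 0.092833) / 0.407433 = -0.121846
d₂ = d₁ − σ√T = -0.121846 − 0.407433 = -0.529279
e^{−rT} = e^{−0.0165·0.5959} = 0.990216
N(−d₁) = 0.548489,  N(−d₂) = 0.701694
Put price V = K·e^{−rT}·N(−d₂) − S·N(−d₁) = 117.363473 − 80.342734 = 37.020740
Δ = −N(−d₁) = -0.548489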